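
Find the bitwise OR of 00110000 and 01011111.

OR: 1 when either bit is 1
  00110000
| 01011111
----------
  01111111
Decimal: 48 | 95 = 127



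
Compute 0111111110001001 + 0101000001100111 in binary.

Add column by column from the right: bit + bit + carry-in; write the sum mod 2, carry 1 when the sum is 2 or 3.
carry:  1110000000011110
        0111111110001001
+       0101000001100111
------------------------
       01100111111110000
(the carry out of the leftmost column, 0, becomes the leading bit)
Decimal check:
  0111111110001001 = 16384 + 8192 + 4096 + 2048 + 1024 + 512 + 256 + 128 + 8 + 1 = 32649
  0101000001100111 = 16384 + 4096 + 64 + 32 + 4 + 2 + 1 = 20583
  32649 + 20583 = 53232, and 01100111111110000 = 32768 + 16384 + 2048 + 1024 + 512 + 256 + 128 + 64 + 32 + 16 = 53232 ✓



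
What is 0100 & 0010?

AND: 1 only when both bits are 1
  0100
& 0010
------
  0000
Decimal: 4 & 2 = 0



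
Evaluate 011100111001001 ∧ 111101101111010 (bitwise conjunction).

AND: 1 only when both bits are 1
  011100111001001
& 111101101111010
-----------------
  011100101001000
Decimal: 14793 & 31610 = 14664



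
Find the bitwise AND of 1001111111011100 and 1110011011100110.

AND: 1 only when both bits are 1
  1001111111011100
& 1110011011100110
------------------
  1000011011000100
Decimal: 40924 & 59110 = 34500



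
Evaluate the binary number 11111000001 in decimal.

Sum of powers of 2 for each 1-bit:
2^0 + 2^6 + 2^7 + 2^8 + 2^9 + 2^10
= 1 + 64 + 128 + 256 + 512 + 1024
= 1985



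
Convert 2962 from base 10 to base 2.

Using repeated division by 2:
2962 ÷ 2 = 1481 remainder 0
1481 ÷ 2 = 740 remainder 1
740 ÷ 2 = 370 remainder 0
370 ÷ 2 = 185 remainder 0
185 ÷ 2 = 92 remainder 1
92 ÷ 2 = 46 remainder 0
46 ÷ 2 = 23 remainder 0
23 ÷ 2 = 11 remainder 1
11 ÷ 2 = 5 remainder 1
5 ÷ 2 = 2 remainder 1
2 ÷ 2 = 1 remainder 0
1 ÷ 2 = 0 remainder 1
Reading remainders bottom to top: 101110010010



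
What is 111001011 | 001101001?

OR: 1 when either bit is 1
  111001011
| 001101001
-----------
  111101011
Decimal: 459 | 105 = 491



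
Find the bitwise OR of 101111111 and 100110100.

OR: 1 when either bit is 1
  101111111
| 100110100
-----------
  101111111
Decimal: 383 | 308 = 383



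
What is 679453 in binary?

Using repeated division by 2:
679453 ÷ 2 = 339726 remainder 1
339726 ÷ 2 = 169863 remainder 0
169863 ÷ 2 = 84931 remainder 1
84931 ÷ 2 = 42465 remainder 1
42465 ÷ 2 = 21232 remainder 1
21232 ÷ 2 = 10616 remainder 0
10616 ÷ 2 = 5308 remainder 0
5308 ÷ 2 = 2654 remainder 0
2654 ÷ 2 = 1327 remainder 0
1327 ÷ 2 = 663 remainder 1
663 ÷ 2 = 331 remainder 1
331 ÷ 2 = 165 remainder 1
165 ÷ 2 = 82 remainder 1
82 ÷ 2 = 41 remainder 0
41 ÷ 2 = 20 remainder 1
20 ÷ 2 = 10 remainder 0
10 ÷ 2 = 5 remainder 0
5 ÷ 2 = 2 remainder 1
2 ÷ 2 = 1 remainder 0
1 ÷ 2 = 0 remainder 1
Reading remainders bottom to top: 10100101111000011101



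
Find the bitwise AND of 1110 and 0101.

AND: 1 only when both bits are 1
  1110
& 0101
------
  0100
Decimal: 14 & 5 = 4



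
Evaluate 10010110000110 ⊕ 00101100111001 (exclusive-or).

XOR: 1 when bits differ
  10010110000110
^ 00101100111001
----------------
  10111010111111
Decimal: 9606 ^ 2873 = 11967



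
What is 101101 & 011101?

AND: 1 only when both bits are 1
  101101
& 011101
--------
  001101
Decimal: 45 & 29 = 13



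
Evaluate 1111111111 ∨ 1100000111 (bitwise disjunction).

OR: 1 when either bit is 1
  1111111111
| 1100000111
------------
  1111111111
Decimal: 1023 | 775 = 1023



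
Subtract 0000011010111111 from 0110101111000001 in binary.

Method 1 - Direct subtraction (column by column from the right: bit − bit − borrow-in; if negative, add 2 and borrow 1 from the next column):
borrow: 0000100001111100
        0110101111000001
-       0000011010111111
------------------------
        0110010100000010

Method 2 - Add two's complement:
Two's complement of 0000011010111111: invert → 1111100101000000, add 1 → 1111100101000001
  0110101111000001
+ 1111100101000001
------------------
 10110010100000010  (end carry out of the top bit = 1)
Discarding the end carry: 0110010100000010
Decimal check:
  0110101111000001 = 16384 + 8192 + 2048 + 512 + 256 + 128 + 64 + 1 = 27585
  0000011010111111 = 1024 + 512 + 128 + 32 + 16 + 8 + 4 + 2 + 1 = 1727
  27585 - 1727 = 25858, and 0110010100000010 = 16384 + 8192 + 1024 + 256 + 2 = 25858 ✓



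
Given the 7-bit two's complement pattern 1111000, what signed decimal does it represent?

Binary: 1111000
Sign bit: 1 (negative)
Invert: 0000111
Add 1:  0001000
Magnitude: 0001000 = 8
Value: -8



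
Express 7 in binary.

Using repeated division by 2:
7 ÷ 2 = 3 remainder 1
3 ÷ 2 = 1 remainder 1
1 ÷ 2 = 0 remainder 1
Reading remainders bottom to top: 111



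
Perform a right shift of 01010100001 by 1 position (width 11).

Original: 01010100001 (decimal 673)
Shift right by 1 position
Drop the 1 low bit; fill with zero on the left
Result: 00101010000 (decimal 336)
Equivalent: 673 >> 1 = 673 ÷ 2^1 = 336



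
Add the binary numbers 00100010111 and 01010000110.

Add column by column from the right: bit + bit + carry-in; write the sum mod 2, carry 1 when the sum is 2 or 3.
carry:  00000001100
        00100010111
+       01010000110
-------------------
       001110011101
(the carry out of the leftmost column, 0, becomes the leading bit)
Decimal check:
  00100010111 = 256 + 16 + 4 + 2 + 1 = 279
  01010000110 = 512 + 128 + 4 + 2 = 646
  279 + 646 = 925, and 001110011101 = 512 + 256 + 128 + 16 + 8 + 4 + 1 = 925 ✓



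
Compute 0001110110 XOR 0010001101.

XOR: 1 when bits differ
  0001110110
^ 0010001101
------------
  0011111011
Decimal: 118 ^ 141 = 251



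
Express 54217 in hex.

Using repeated division by 16 (digits 10–15 are A–F):
54217 ÷ 16 = 3388 remainder 9
3388 ÷ 16 = 211 remainder 12 (C)
211 ÷ 16 = 13 remainder 3
13 ÷ 16 = 0 remainder 13 (D)
Reading remainders bottom to top: D3C9



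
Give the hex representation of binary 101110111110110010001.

Group into 4-bit nibbles from right:
  0001 = 1
  0111 = 7
  0111 = 7
  1101 = D
  1001 = 9
  0001 = 1
Result: 177D91



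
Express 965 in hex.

Using repeated division by 16 (digits 10–15 are A–F):
965 ÷ 16 = 60 remainder 5
60 ÷ 16 = 3 remainder 12 (C)
3 ÷ 16 = 0 remainder 3
Reading remainders bottom to top: 3C5



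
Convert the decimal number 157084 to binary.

Using repeated division by 2:
157084 ÷ 2 = 78542 remainder 0
78542 ÷ 2 = 39271 remainder 0
39271 ÷ 2 = 19635 remainder 1
19635 ÷ 2 = 9817 remainder 1
9817 ÷ 2 = 4908 remainder 1
4908 ÷ 2 = 2454 remainder 0
2454 ÷ 2 = 1227 remainder 0
1227 ÷ 2 = 613 remainder 1
613 ÷ 2 = 306 remainder 1
306 ÷ 2 = 153 remainder 0
153 ÷ 2 = 76 remainder 1
76 ÷ 2 = 38 remainder 0
38 ÷ 2 = 19 remainder 0
19 ÷ 2 = 9 remainder 1
9 ÷ 2 = 4 remainder 1
4 ÷ 2 = 2 remainder 0
2 ÷ 2 = 1 remainder 0
1 ÷ 2 = 0 remainder 1
Reading remainders bottom to top: 100110010110011100



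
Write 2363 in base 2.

Using repeated division by 2:
2363 ÷ 2 = 1181 remainder 1
1181 ÷ 2 = 590 remainder 1
590 ÷ 2 = 295 remainder 0
295 ÷ 2 = 147 remainder 1
147 ÷ 2 = 73 remainder 1
73 ÷ 2 = 36 remainder 1
36 ÷ 2 = 18 remainder 0
18 ÷ 2 = 9 remainder 0
9 ÷ 2 = 4 remainder 1
4 ÷ 2 = 2 remainder 0
2 ÷ 2 = 1 remainder 0
1 ÷ 2 = 0 remainder 1
Reading remainders bottom to top: 100100111011



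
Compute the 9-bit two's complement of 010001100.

Original: 010001100
Step 1 - Invert all bits: 101110011
Step 2 - Add 1: 101110100
Verification: 010001100 + 101110100 = 1000000000; discarding the end carry (carry out of the top bit) leaves the 9-bit value 000000000, as required for x + (-x)



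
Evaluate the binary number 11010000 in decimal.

Sum of powers of 2 for each 1-bit:
2^4 + 2^6 + 2^7
= 16 + 64 + 128
= 208



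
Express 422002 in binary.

Using repeated division by 2:
422002 ÷ 2 = 211001 remainder 0
211001 ÷ 2 = 105500 remainder 1
105500 ÷ 2 = 52750 remainder 0
52750 ÷ 2 = 26375 remainder 0
26375 ÷ 2 = 13187 remainder 1
13187 ÷ 2 = 6593 remainder 1
6593 ÷ 2 = 3296 remainder 1
3296 ÷ 2 = 1648 remainder 0
1648 ÷ 2 = 824 remainder 0
824 ÷ 2 = 412 remainder 0
412 ÷ 2 = 206 remainder 0
206 ÷ 2 = 103 remainder 0
103 ÷ 2 = 51 remainder 1
51 ÷ 2 = 25 remainder 1
25 ÷ 2 = 12 remainder 1
12 ÷ 2 = 6 remainder 0
6 ÷ 2 = 3 remainder 0
3 ÷ 2 = 1 remainder 1
1 ÷ 2 = 0 remainder 1
Reading remainders bottom to top: 1100111000001110010



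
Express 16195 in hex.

Using repeated division by 16 (digits 10–15 are A–F):
16195 ÷ 16 = 1012 remainder 3
1012 ÷ 16 = 63 remainder 4
63 ÷ 16 = 3 remainder 15 (F)
3 ÷ 16 = 0 remainder 3
Reading remainders bottom to top: 3F43



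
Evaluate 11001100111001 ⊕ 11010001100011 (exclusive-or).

XOR: 1 when bits differ
  11001100111001
^ 11010001100011
----------------
  00011101011010
Decimal: 13113 ^ 13411 = 1882



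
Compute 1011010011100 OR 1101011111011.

OR: 1 when either bit is 1
  1011010011100
| 1101011111011
---------------
  1111011111111
Decimal: 5788 | 6907 = 7935



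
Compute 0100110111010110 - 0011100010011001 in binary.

Method 1 - Direct subtraction (column by column from the right: bit − bit − borrow-in; if negative, add 2 and borrow 1 from the next column):
borrow: 0110000001110010
        0100110111010110
-       0011100010011001
------------------------
        0001010100111101

Method 2 - Add two's complement:
Two's complement of 0011100010011001: invert → 1100011101100110, add 1 → 1100011101100111
  0100110111010110
+ 1100011101100111
------------------
 10001010100111101  (end carry out of the top bit = 1)
Discarding the end carry: 0001010100111101
Decimal check:
  0100110111010110 = 16384 + 2048 + 1024 + 256 + 128 + 64 + 16 + 4 + 2 = 19926
  0011100010011001 = 8192 + 4096 + 2048 + 128 + 16 + 8 + 1 = 14489
  19926 - 14489 = 5437, and 0001010100111101 = 4096 + 1024 + 256 + 32 + 16 + 8 + 4 + 1 = 5437 ✓



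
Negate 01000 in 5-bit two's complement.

Original: 01000
Step 1 - Invert all bits: 10111
Step 2 - Add 1: 11000
Verification: 01000 + 11000 = 100000; discarding the end carry (carry out of the top bit) leaves the 5-bit value 00000, as required for x + (-x)



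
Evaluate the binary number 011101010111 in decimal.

Sum of powers of 2 for each 1-bit:
2^0 + 2^1 + 2^2 + 2^4 + 2^6 + 2^8 + 2^9 + 2^10
= 1 + 2 + 4 + 16 + 64 + 256 + 512 + 1024
= 1879



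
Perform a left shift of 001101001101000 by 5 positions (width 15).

Original: 001101001101000 (decimal 6760)
Shift left by 5 positions
Append 5 zeros on the right and drop the 5 high bits that overflow the 15-bit width
Result: 100110100000000 (decimal 19712)
Equivalent: 6760 << 5 = 6760 × 2^5 = 216320, truncated to 15 bits = 19712



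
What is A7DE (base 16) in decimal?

Expand by place value (powers of 16):
Digit values: A = 10, D = 13, E = 14
A7DE = 10 × 16^3 + 7 × 16^2 + 13 × 16^1 + 14 × 16^0
= 10 × 4096 + 7 × 256 + 13 × 16 + 14 × 1
= 40960 + 1792 + 208 + 14
= 42974



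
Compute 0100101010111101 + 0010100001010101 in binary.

Add column by column from the right: bit + bit + carry-in; write the sum mod 2, carry 1 when the sum is 2 or 3.
carry:  0001000111111010
        0100101010111101
+       0010100001010101
------------------------
       00111001100010010
(the carry out of the leftmost column, 0, becomes the leading bit)
Decimal check:
  0100101010111101 = 16384 + 2048 + 512 + 128 + 32 + 16 + 8 + 4 + 1 = 19133
  0010100001010101 = 8192 + 2048 + 64 + 16 + 4 + 1 = 10325
  19133 + 10325 = 29458, and 00111001100010010 = 16384 + 8192 + 4096 + 512 + 256 + 16 + 2 = 29458 ✓



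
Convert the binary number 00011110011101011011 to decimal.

Sum of powers of 2 for each 1-bit:
2^0 + 2^1 + 2^3 + 2^4 + 2^6 + 2^8 + 2^9 + 2^10 + 2^13 + 2^14 + 2^15 + 2^16
= 1 + 2 + 8 + 16 + 64 + 256 + 512 + 1024 + 8192 + 16384 + 32768 + 65536
= 124763



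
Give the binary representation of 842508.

Using repeated division by 2:
842508 ÷ 2 = 421254 remainder 0
421254 ÷ 2 = 210627 remainder 0
210627 ÷ 2 = 105313 remainder 1
105313 ÷ 2 = 52656 remainder 1
52656 ÷ 2 = 26328 remainder 0
26328 ÷ 2 = 13164 remainder 0
13164 ÷ 2 = 6582 remainder 0
6582 ÷ 2 = 3291 remainder 0
3291 ÷ 2 = 1645 remainder 1
1645 ÷ 2 = 822 remainder 1
822 ÷ 2 = 411 remainder 0
411 ÷ 2 = 205 remainder 1
205 ÷ 2 = 102 remainder 1
102 ÷ 2 = 51 remainder 0
51 ÷ 2 = 25 remainder 1
25 ÷ 2 = 12 remainder 1
12 ÷ 2 = 6 remainder 0
6 ÷ 2 = 3 remainder 0
3 ÷ 2 = 1 remainder 1
1 ÷ 2 = 0 remainder 1
Reading remainders bottom to top: 11001101101100001100



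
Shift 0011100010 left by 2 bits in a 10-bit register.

Original: 0011100010 (decimal 226)
Shift left by 2 positions
Append 2 zeros on the right
Result: 1110001000 (decimal 904)
Equivalent: 226 << 2 = 226 × 2^2 = 904



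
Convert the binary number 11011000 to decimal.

Sum of powers of 2 for each 1-bit:
2^3 + 2^4 + 2^6 + 2^7
= 8 + 16 + 64 + 128
= 216



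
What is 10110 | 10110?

OR: 1 when either bit is 1
  10110
| 10110
-------
  10110
Decimal: 22 | 22 = 22



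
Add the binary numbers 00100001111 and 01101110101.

Add column by column from the right: bit + bit + carry-in; write the sum mod 2, carry 1 when the sum is 2 or 3.
carry:  11011111110
        00100001111
+       01101110101
-------------------
       010010000100
(the carry out of the leftmost column, 0, becomes the leading bit)
Decimal check:
  00100001111 = 256 + 8 + 4 + 2 + 1 = 271
  01101110101 = 512 + 256 + 64 + 32 + 16 + 4 + 1 = 885
  271 + 885 = 1156, and 010010000100 = 1024 + 128 + 4 = 1156 ✓



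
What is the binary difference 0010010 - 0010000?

Method 1 - Direct subtraction (column by column from the right: bit − bit − borrow-in; if negative, add 2 and borrow 1 from the next column):
borrow: 0000000
        0010010
-       0010000
---------------
        0000010

Method 2 - Add two's complement:
Two's complement of 0010000: invert → 1101111, add 1 → 1110000
  0010010
+ 1110000
---------
 10000010  (end carry out of the top bit = 1)
Discarding the end carry: 0000010
Decimal check:
  0010010 = 16 + 2 = 18
  0010000 = 16
  18 - 16 = 2, and 0000010 = 2 ✓



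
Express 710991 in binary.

Using repeated division by 2:
710991 ÷ 2 = 355495 remainder 1
355495 ÷ 2 = 177747 remainder 1
177747 ÷ 2 = 88873 remainder 1
88873 ÷ 2 = 44436 remainder 1
44436 ÷ 2 = 22218 remainder 0
22218 ÷ 2 = 11109 remainder 0
11109 ÷ 2 = 5554 remainder 1
5554 ÷ 2 = 2777 remainder 0
2777 ÷ 2 = 1388 remainder 1
1388 ÷ 2 = 694 remainder 0
694 ÷ 2 = 347 remainder 0
347 ÷ 2 = 173 remainder 1
173 ÷ 2 = 86 remainder 1
86 ÷ 2 = 43 remainder 0
43 ÷ 2 = 21 remainder 1
21 ÷ 2 = 10 remainder 1
10 ÷ 2 = 5 remainder 0
5 ÷ 2 = 2 remainder 1
2 ÷ 2 = 1 remainder 0
1 ÷ 2 = 0 remainder 1
Reading remainders bottom to top: 10101101100101001111



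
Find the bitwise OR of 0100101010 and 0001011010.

OR: 1 when either bit is 1
  0100101010
| 0001011010
------------
  0101111010
Decimal: 298 | 90 = 378



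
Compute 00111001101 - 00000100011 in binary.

Method 1 - Direct subtraction (column by column from the right: bit − bit − borrow-in; if negative, add 2 and borrow 1 from the next column):
borrow: 00001000100
        00111001101
-       00000100011
-------------------
        00110101010

Method 2 - Add two's complement:
Two's complement of 00000100011: invert → 11111011100, add 1 → 11111011101
  00111001101
+ 11111011101
-------------
 100110101010  (end carry out of the top bit = 1)
Discarding the end carry: 00110101010
Decimal check:
  00111001101 = 256 + 128 + 64 + 8 + 4 + 1 = 461
  00000100011 = 32 + 2 + 1 = 35
  461 - 35 = 426, and 00110101010 = 256 + 128 + 32 + 8 + 2 = 426 ✓



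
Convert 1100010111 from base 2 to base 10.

Sum of powers of 2 for each 1-bit:
2^0 + 2^1 + 2^2 + 2^4 + 2^8 + 2^9
= 1 + 2 + 4 + 16 + 256 + 512
= 791



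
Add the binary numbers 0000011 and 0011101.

Add column by column from the right: bit + bit + carry-in; write the sum mod 2, carry 1 when the sum is 2 or 3.
carry:  0111110
        0000011
+       0011101
---------------
       00100000
(the carry out of the leftmost column, 0, becomes the leading bit)
Decimal check:
  0000011 = 2 + 1 = 3
  0011101 = 16 + 8 + 4 + 1 = 29
  3 + 29 = 32, and 00100000 = 32 ✓



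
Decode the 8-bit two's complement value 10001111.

Binary: 10001111
Sign bit: 1 (negative)
Invert: 01110000
Add 1:  01110001
Magnitude: 01110001 = 64 + 32 + 16 + 1 = 113
Value: -113



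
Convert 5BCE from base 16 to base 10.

Expand by place value (powers of 16):
Digit values: B = 11, C = 12, E = 14
5BCE = 5 × 16^3 + 11 × 16^2 + 12 × 16^1 + 14 × 16^0
= 5 × 4096 + 11 × 256 + 12 × 16 + 14 × 1
= 20480 + 2816 + 192 + 14
= 23502



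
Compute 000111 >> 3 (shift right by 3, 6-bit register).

Original: 000111 (decimal 7)
Shift right by 3 positions
Drop the 3 low bits; fill with zeros on the left
Result: 000000 (decimal 0)
Equivalent: 7 >> 3 = 7 ÷ 2^3 = 0



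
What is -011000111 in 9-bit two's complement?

Original: 011000111
Step 1 - Invert all bits: 100111000
Step 2 - Add 1: 100111001
Verification: 011000111 + 100111001 = 1000000000; discarding the end carry (carry out of the top bit) leaves the 9-bit value 000000000, as required for x + (-x)



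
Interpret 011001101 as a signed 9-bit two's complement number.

Binary: 011001101
Sign bit: 0 (non-negative)
Read directly as an unsigned value:
011001101 = 128 + 64 + 8 + 4 + 1 = 205
Value: 205



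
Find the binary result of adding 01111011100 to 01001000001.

Add column by column from the right: bit + bit + carry-in; write the sum mod 2, carry 1 when the sum is 2 or 3.
carry:  11110000000
        01111011100
+       01001000001
-------------------
       011000011101
(the carry out of the leftmost column, 0, becomes the leading bit)
Decimal check:
  01111011100 = 512 + 256 + 128 + 64 + 16 + 8 + 4 = 988
  01001000001 = 512 + 64 + 1 = 577
  988 + 577 = 1565, and 011000011101 = 1024 + 512 + 16 + 8 + 4 + 1 = 1565 ✓



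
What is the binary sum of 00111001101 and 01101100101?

Add column by column from the right: bit + bit + carry-in; write the sum mod 2, carry 1 when the sum is 2 or 3.
carry:  11110011010
        00111001101
+       01101100101
-------------------
       010100110010
(the carry out of the leftmost column, 0, becomes the leading bit)
Decimal check:
  00111001101 = 256 + 128 + 64 + 8 + 4 + 1 = 461
  01101100101 = 512 + 256 + 64 + 32 + 4 + 1 = 869
  461 + 869 = 1330, and 010100110010 = 1024 + 256 + 32 + 16 + 2 = 1330 ✓



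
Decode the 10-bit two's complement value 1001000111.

Binary: 1001000111
Sign bit: 1 (negative)
Invert: 0110111000
Add 1:  0110111001
Magnitude: 0110111001 = 256 + 128 + 32 + 16 + 8 + 1 = 441
Value: -441



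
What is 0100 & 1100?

AND: 1 only when both bits are 1
  0100
& 1100
------
  0100
Decimal: 4 & 12 = 4



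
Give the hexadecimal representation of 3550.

Using repeated division by 16 (digits 10–15 are A–F):
3550 ÷ 16 = 221 remainder 14 (E)
221 ÷ 16 = 13 remainder 13 (D)
13 ÷ 16 = 0 remainder 13 (D)
Reading remainders bottom to top: DDE



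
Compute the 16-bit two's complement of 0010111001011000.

Original: 0010111001011000
Step 1 - Invert all bits: 1101000110100111
Step 2 - Add 1: 1101000110101000
Verification: 0010111001011000 + 1101000110101000 = 10000000000000000; discarding the end carry (carry out of the top bit) leaves the 16-bit value 0000000000000000, as required for x + (-x)



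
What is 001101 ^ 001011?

XOR: 1 when bits differ
  001101
^ 001011
--------
  000110
Decimal: 13 ^ 11 = 6



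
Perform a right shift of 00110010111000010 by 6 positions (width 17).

Original: 00110010111000010 (decimal 26050)
Shift right by 6 positions
Drop the 6 low bits; fill with zeros on the left
Result: 00000000110010111 (decimal 407)
Equivalent: 26050 >> 6 = 26050 ÷ 2^6 = 407



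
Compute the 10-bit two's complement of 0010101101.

Original: 0010101101
Step 1 - Invert all bits: 1101010010
Step 2 - Add 1: 1101010011
Verification: 0010101101 + 1101010011 = 10000000000; discarding the end carry (carry out of the top bit) leaves the 10-bit value 0000000000, as required for x + (-x)



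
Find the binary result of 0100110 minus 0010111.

Method 1 - Direct subtraction (column by column from the right: bit − bit − borrow-in; if negative, add 2 and borrow 1 from the next column):
borrow: 0111110
        0100110
-       0010111
---------------
        0001111

Method 2 - Add two's complement:
Two's complement of 0010111: invert → 1101000, add 1 → 1101001
  0100110
+ 1101001
---------
 10001111  (end carry out of the top bit = 1)
Discarding the end carry: 0001111
Decimal check:
  0100110 = 32 + 4 + 2 = 38
  0010111 = 16 + 4 + 2 + 1 = 23
  38 - 23 = 15, and 0001111 = 8 + 4 + 2 + 1 = 15 ✓



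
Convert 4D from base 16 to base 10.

Expand by place value (powers of 16):
Digit values: D = 13
4D = 4 × 16^1 + 13 × 16^0
= 4 × 16 + 13 × 1
= 64 + 13
= 77



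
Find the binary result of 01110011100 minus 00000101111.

Method 1 - Direct subtraction (column by column from the right: bit − bit − borrow-in; if negative, add 2 and borrow 1 from the next column):
borrow: 00011011110
        01110011100
-       00000101111
-------------------
        01101101101

Method 2 - Add two's complement:
Two's complement of 00000101111: invert → 11111010000, add 1 → 11111010001
  01110011100
+ 11111010001
-------------
 101101101101  (end carry out of the top bit = 1)
Discarding the end carry: 01101101101
Decimal check:
  01110011100 = 512 + 256 + 128 + 16 + 8 + 4 = 924
  00000101111 = 32 + 8 + 4 + 2 + 1 = 47
  924 - 47 = 877, and 01101101101 = 512 + 256 + 64 + 32 + 8 + 4 + 1 = 877 ✓



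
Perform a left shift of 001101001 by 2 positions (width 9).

Original: 001101001 (decimal 105)
Shift left by 2 positions
Append 2 zeros on the right
Result: 110100100 (decimal 420)
Equivalent: 105 << 2 = 105 × 2^2 = 420



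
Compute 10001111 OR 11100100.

OR: 1 when either bit is 1
  10001111
| 11100100
----------
  11101111
Decimal: 143 | 228 = 239



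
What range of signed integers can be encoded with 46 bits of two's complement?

For 46-bit two's complement:
Minimum: -2^45 = -35184372088832
Maximum: 2^45 - 1 = 35184372088831



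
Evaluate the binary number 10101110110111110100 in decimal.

Sum of powers of 2 for each 1-bit:
2^2 + 2^4 + 2^5 + 2^6 + 2^7 + 2^8 + 2^10 + 2^11 + 2^13 + 2^14 + 2^15 + 2^17 + 2^19
= 4 + 16 + 32 + 64 + 128 + 256 + 1024 + 2048 + 8192 + 16384 + 32768 + 131072 + 524288
= 716276



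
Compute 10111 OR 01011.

OR: 1 when either bit is 1
  10111
| 01011
-------
  11111
Decimal: 23 | 11 = 31



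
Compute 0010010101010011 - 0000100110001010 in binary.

Method 1 - Direct subtraction (column by column from the right: bit − bit − borrow-in; if negative, add 2 and borrow 1 from the next column):
borrow: 0011011100010000
        0010010101010011
-       0000100110001010
------------------------
        0001101111001001

Method 2 - Add two's complement:
Two's complement of 0000100110001010: invert → 1111011001110101, add 1 → 1111011001110110
  0010010101010011
+ 1111011001110110
------------------
 10001101111001001  (end carry out of the top bit = 1)
Discarding the end carry: 0001101111001001
Decimal check:
  0010010101010011 = 8192 + 1024 + 256 + 64 + 16 + 2 + 1 = 9555
  0000100110001010 = 2048 + 256 + 128 + 8 + 2 = 2442
  9555 - 2442 = 7113, and 0001101111001001 = 4096 + 2048 + 512 + 256 + 128 + 64 + 8 + 1 = 7113 ✓



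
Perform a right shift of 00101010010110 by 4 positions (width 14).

Original: 00101010010110 (decimal 2710)
Shift right by 4 positions
Drop the 4 low bits; fill with zeros on the left
Result: 00000010101001 (decimal 169)
Equivalent: 2710 >> 4 = 2710 ÷ 2^4 = 169



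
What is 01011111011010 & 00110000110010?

AND: 1 only when both bits are 1
  01011111011010
& 00110000110010
----------------
  00010000010010
Decimal: 6106 & 3122 = 1042



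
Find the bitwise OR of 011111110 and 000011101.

OR: 1 when either bit is 1
  011111110
| 000011101
-----------
  011111111
Decimal: 254 | 29 = 255



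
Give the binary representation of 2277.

Using repeated division by 2:
2277 ÷ 2 = 1138 remainder 1
1138 ÷ 2 = 569 remainder 0
569 ÷ 2 = 284 remainder 1
284 ÷ 2 = 142 remainder 0
142 ÷ 2 = 71 remainder 0
71 ÷ 2 = 35 remainder 1
35 ÷ 2 = 17 remainder 1
17 ÷ 2 = 8 remainder 1
8 ÷ 2 = 4 remainder 0
4 ÷ 2 = 2 remainder 0
2 ÷ 2 = 1 remainder 0
1 ÷ 2 = 0 remainder 1
Reading remainders bottom to top: 100011100101



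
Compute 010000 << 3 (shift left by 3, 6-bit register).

Original: 010000 (decimal 16)
Shift left by 3 positions
Append 3 zeros on the right and drop the 3 high bits that overflow the 6-bit width
Result: 000000 (decimal 0)
Equivalent: 16 << 3 = 16 × 2^3 = 128, truncated to 6 bits = 0



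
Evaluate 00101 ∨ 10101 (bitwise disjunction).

OR: 1 when either bit is 1
  00101
| 10101
-------
  10101
Decimal: 5 | 21 = 21



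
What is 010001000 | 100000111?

OR: 1 when either bit is 1
  010001000
| 100000111
-----------
  110001111
Decimal: 136 | 263 = 399



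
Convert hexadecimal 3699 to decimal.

Expand by place value (powers of 16):
3699 = 3 × 16^3 + 6 × 16^2 + 9 × 16^1 + 9 × 16^0
= 3 × 4096 + 6 × 256 + 9 × 16 + 9 × 1
= 12288 + 1536 + 144 + 9
= 13977



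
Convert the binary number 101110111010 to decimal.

Sum of powers of 2 for each 1-bit:
2^1 + 2^3 + 2^4 + 2^5 + 2^7 + 2^8 + 2^9 + 2^11
= 2 + 8 + 16 + 32 + 128 + 256 + 512 + 2048
= 3002



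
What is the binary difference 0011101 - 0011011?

Method 1 - Direct subtraction (column by column from the right: bit − bit − borrow-in; if negative, add 2 and borrow 1 from the next column):
borrow: 0000100
        0011101
-       0011011
---------------
        0000010

Method 2 - Add two's complement:
Two's complement of 0011011: invert → 1100100, add 1 → 1100101
  0011101
+ 1100101
---------
 10000010  (end carry out of the top bit = 1)
Discarding the end carry: 0000010
Decimal check:
  0011101 = 16 + 8 + 4 + 1 = 29
  0011011 = 16 + 8 + 2 + 1 = 27
  29 - 27 = 2, and 0000010 = 2 ✓



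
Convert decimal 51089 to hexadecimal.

Using repeated division by 16 (digits 10–15 are A–F):
51089 ÷ 16 = 3193 remainder 1
3193 ÷ 16 = 199 remainder 9
199 ÷ 16 = 12 remainder 7
12 ÷ 16 = 0 remainder 12 (C)
Reading remainders bottom to top: C791



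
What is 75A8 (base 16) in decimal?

Expand by place value (powers of 16):
Digit values: A = 10
75A8 = 7 × 16^3 + 5 × 16^2 + 10 × 16^1 + 8 × 16^0
= 7 × 4096 + 5 × 256 + 10 × 16 + 8 × 1
= 28672 + 1280 + 160 + 8
= 30120



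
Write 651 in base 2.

Using repeated division by 2:
651 ÷ 2 = 325 remainder 1
325 ÷ 2 = 162 remainder 1
162 ÷ 2 = 81 remainder 0
81 ÷ 2 = 40 remainder 1
40 ÷ 2 = 20 remainder 0
20 ÷ 2 = 10 remainder 0
10 ÷ 2 = 5 remainder 0
5 ÷ 2 = 2 remainder 1
2 ÷ 2 = 1 remainder 0
1 ÷ 2 = 0 remainder 1
Reading remainders bottom to top: 1010001011



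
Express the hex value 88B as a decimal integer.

Expand by place value (powers of 16):
Digit values: B = 11
88B = 8 × 16^2 + 8 × 16^1 + 11 × 16^0
= 8 × 256 + 8 × 16 + 11 × 1
= 2048 + 128 + 11
= 2187



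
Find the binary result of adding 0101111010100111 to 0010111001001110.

Add column by column from the right: bit + bit + carry-in; write the sum mod 2, carry 1 when the sum is 2 or 3.
carry:  1111110000011100
        0101111010100111
+       0010111001001110
------------------------
       01000110011110101
(the carry out of the leftmost column, 0, becomes the leading bit)
Decimal check:
  0101111010100111 = 16384 + 4096 + 2048 + 1024 + 512 + 128 + 32 + 4 + 2 + 1 = 24231
  0010111001001110 = 8192 + 2048 + 1024 + 512 + 64 + 8 + 4 + 2 = 11854
  24231 + 11854 = 36085, and 01000110011110101 = 32768 + 2048 + 1024 + 128 + 64 + 32 + 16 + 4 + 1 = 36085 ✓



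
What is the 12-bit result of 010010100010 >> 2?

Original: 010010100010 (decimal 1186)
Shift right by 2 positions
Drop the 2 low bits; fill with zeros on the left
Result: 000100101000 (decimal 296)
Equivalent: 1186 >> 2 = 1186 ÷ 2^2 = 296



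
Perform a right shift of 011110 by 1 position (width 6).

Original: 011110 (decimal 30)
Shift right by 1 position
Drop the 1 low bit; fill with zero on the left
Result: 001111 (decimal 15)
Equivalent: 30 >> 1 = 30 ÷ 2^1 = 15



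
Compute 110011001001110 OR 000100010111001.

OR: 1 when either bit is 1
  110011001001110
| 000100010111001
-----------------
  110111011111111
Decimal: 26190 | 2233 = 28415



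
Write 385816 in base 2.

Using repeated division by 2:
385816 ÷ 2 = 192908 remainder 0
192908 ÷ 2 = 96454 remainder 0
96454 ÷ 2 = 48227 remainder 0
48227 ÷ 2 = 24113 remainder 1
24113 ÷ 2 = 12056 remainder 1
12056 ÷ 2 = 6028 remainder 0
6028 ÷ 2 = 3014 remainder 0
3014 ÷ 2 = 1507 remainder 0
1507 ÷ 2 = 753 remainder 1
753 ÷ 2 = 376 remainder 1
376 ÷ 2 = 188 remainder 0
188 ÷ 2 = 94 remainder 0
94 ÷ 2 = 47 remainder 0
47 ÷ 2 = 23 remainder 1
23 ÷ 2 = 11 remainder 1
11 ÷ 2 = 5 remainder 1
5 ÷ 2 = 2 remainder 1
2 ÷ 2 = 1 remainder 0
1 ÷ 2 = 0 remainder 1
Reading remainders bottom to top: 1011110001100011000



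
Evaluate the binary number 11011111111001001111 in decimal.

Sum of powers of 2 for each 1-bit:
2^0 + 2^1 + 2^2 + 2^3 + 2^6 + 2^9 + 2^10 + 2^11 + 2^12 + 2^13 + 2^14 + 2^15 + 2^16 + 2^18 + 2^19
= 1 + 2 + 4 + 8 + 64 + 512 + 1024 + 2048 + 4096 + 8192 + 16384 + 32768 + 65536 + 262144 + 524288
= 917071



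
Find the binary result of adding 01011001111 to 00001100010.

Add column by column from the right: bit + bit + carry-in; write the sum mod 2, carry 1 when the sum is 2 or 3.
carry:  00110011100
        01011001111
+       00001100010
-------------------
       001100110001
(the carry out of the leftmost column, 0, becomes the leading bit)
Decimal check:
  01011001111 = 512 + 128 + 64 + 8 + 4 + 2 + 1 = 719
  00001100010 = 64 + 32 + 2 = 98
  719 + 98 = 817, and 001100110001 = 512 + 256 + 32 + 16 + 1 = 817 ✓



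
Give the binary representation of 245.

Using repeated division by 2:
245 ÷ 2 = 122 remainder 1
122 ÷ 2 = 61 remainder 0
61 ÷ 2 = 30 remainder 1
30 ÷ 2 = 15 remainder 0
15 ÷ 2 = 7 remainder 1
7 ÷ 2 = 3 remainder 1
3 ÷ 2 = 1 remainder 1
1 ÷ 2 = 0 remainder 1
Reading remainders bottom to top: 11110101



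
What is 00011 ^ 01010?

XOR: 1 when bits differ
  00011
^ 01010
-------
  01001
Decimal: 3 ^ 10 = 9



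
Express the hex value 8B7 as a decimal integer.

Expand by place value (powers of 16):
Digit values: B = 11
8B7 = 8 × 16^2 + 11 × 16^1 + 7 × 16^0
= 8 × 256 + 11 × 16 + 7 × 1
= 2048 + 176 + 7
= 2231



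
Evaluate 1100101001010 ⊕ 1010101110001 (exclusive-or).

XOR: 1 when bits differ
  1100101001010
^ 1010101110001
---------------
  0110000111011
Decimal: 6474 ^ 5489 = 3131



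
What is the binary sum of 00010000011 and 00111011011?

Add column by column from the right: bit + bit + carry-in; write the sum mod 2, carry 1 when the sum is 2 or 3.
carry:  01100000110
        00010000011
+       00111011011
-------------------
       001001011110
(the carry out of the leftmost column, 0, becomes the leading bit)
Decimal check:
  00010000011 = 128 + 2 + 1 = 131
  00111011011 = 256 + 128 + 64 + 16 + 8 + 2 + 1 = 475
  131 + 475 = 606, and 001001011110 = 512 + 64 + 16 + 8 + 4 + 2 = 606 ✓



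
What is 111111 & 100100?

AND: 1 only when both bits are 1
  111111
& 100100
--------
  100100
Decimal: 63 & 36 = 36



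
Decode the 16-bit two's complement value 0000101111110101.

Binary: 0000101111110101
Sign bit: 0 (non-negative)
Read directly as an unsigned value:
0000101111110101 = 2048 + 512 + 256 + 128 + 64 + 32 + 16 + 4 + 1 = 3061
Value: 3061



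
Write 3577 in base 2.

Using repeated division by 2:
3577 ÷ 2 = 1788 remainder 1
1788 ÷ 2 = 894 remainder 0
894 ÷ 2 = 447 remainder 0
447 ÷ 2 = 223 remainder 1
223 ÷ 2 = 111 remainder 1
111 ÷ 2 = 55 remainder 1
55 ÷ 2 = 27 remainder 1
27 ÷ 2 = 13 remainder 1
13 ÷ 2 = 6 remainder 1
6 ÷ 2 = 3 remainder 0
3 ÷ 2 = 1 remainder 1
1 ÷ 2 = 0 remainder 1
Reading remainders bottom to top: 110111111001



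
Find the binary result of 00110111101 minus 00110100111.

Method 1 - Direct subtraction (column by column from the right: bit − bit − borrow-in; if negative, add 2 and borrow 1 from the next column):
borrow: 00000001100
        00110111101
-       00110100111
-------------------
        00000010110

Method 2 - Add two's complement:
Two's complement of 00110100111: invert → 11001011000, add 1 → 11001011001
  00110111101
+ 11001011001
-------------
 100000010110  (end carry out of the top bit = 1)
Discarding the end carry: 00000010110
Decimal check:
  00110111101 = 256 + 128 + 32 + 16 + 8 + 4 + 1 = 445
  00110100111 = 256 + 128 + 32 + 4 + 2 + 1 = 423
  445 - 423 = 22, and 00000010110 = 16 + 4 + 2 = 22 ✓



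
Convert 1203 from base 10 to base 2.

Using repeated division by 2:
1203 ÷ 2 = 601 remainder 1
601 ÷ 2 = 300 remainder 1
300 ÷ 2 = 150 remainder 0
150 ÷ 2 = 75 remainder 0
75 ÷ 2 = 37 remainder 1
37 ÷ 2 = 18 remainder 1
18 ÷ 2 = 9 remainder 0
9 ÷ 2 = 4 remainder 1
4 ÷ 2 = 2 remainder 0
2 ÷ 2 = 1 remainder 0
1 ÷ 2 = 0 remainder 1
Reading remainders bottom to top: 10010110011



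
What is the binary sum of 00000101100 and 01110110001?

Add column by column from the right: bit + bit + carry-in; write the sum mod 2, carry 1 when the sum is 2 or 3.
carry:  00001000000
        00000101100
+       01110110001
-------------------
       001111011101
(the carry out of the leftmost column, 0, becomes the leading bit)
Decimal check:
  00000101100 = 32 + 8 + 4 = 44
  01110110001 = 512 + 256 + 128 + 32 + 16 + 1 = 945
  44 + 945 = 989, and 001111011101 = 512 + 256 + 128 + 64 + 16 + 8 + 4 + 1 = 989 ✓



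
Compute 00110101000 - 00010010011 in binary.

Method 1 - Direct subtraction (column by column from the right: bit − bit − borrow-in; if negative, add 2 and borrow 1 from the next column):
borrow: 00000101110
        00110101000
-       00010010011
-------------------
        00100010101

Method 2 - Add two's complement:
Two's complement of 00010010011: invert → 11101101100, add 1 → 11101101101
  00110101000
+ 11101101101
-------------
 100100010101  (end carry out of the top bit = 1)
Discarding the end carry: 00100010101
Decimal check:
  00110101000 = 256 + 128 + 32 + 8 = 424
  00010010011 = 128 + 16 + 2 + 1 = 147
  424 - 147 = 277, and 00100010101 = 256 + 16 + 4 + 1 = 277 ✓



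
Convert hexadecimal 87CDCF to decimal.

Expand by place value (powers of 16):
Digit values: C = 12, D = 13, F = 15
87CDCF = 8 × 16^5 + 7 × 16^4 + 12 × 16^3 + 13 × 16^2 + 12 × 16^1 + 15 × 16^0
= 8 × 1048576 + 7 × 65536 + 12 × 4096 + 13 × 256 + 12 × 16 + 15 × 1
= 8388608 + 458752 + 49152 + 3328 + 192 + 15
= 8900047



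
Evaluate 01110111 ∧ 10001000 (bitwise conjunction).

AND: 1 only when both bits are 1
  01110111
& 10001000
----------
  00000000
Decimal: 119 & 136 = 0



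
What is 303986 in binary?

Using repeated division by 2:
303986 ÷ 2 = 151993 remainder 0
151993 ÷ 2 = 75996 remainder 1
75996 ÷ 2 = 37998 remainder 0
37998 ÷ 2 = 18999 remainder 0
18999 ÷ 2 = 9499 remainder 1
9499 ÷ 2 = 4749 remainder 1
4749 ÷ 2 = 2374 remainder 1
2374 ÷ 2 = 1187 remainder 0
1187 ÷ 2 = 593 remainder 1
593 ÷ 2 = 296 remainder 1
296 ÷ 2 = 148 remainder 0
148 ÷ 2 = 74 remainder 0
74 ÷ 2 = 37 remainder 0
37 ÷ 2 = 18 remainder 1
18 ÷ 2 = 9 remainder 0
9 ÷ 2 = 4 remainder 1
4 ÷ 2 = 2 remainder 0
2 ÷ 2 = 1 remainder 0
1 ÷ 2 = 0 remainder 1
Reading remainders bottom to top: 1001010001101110010



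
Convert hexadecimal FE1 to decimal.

Expand by place value (powers of 16):
Digit values: F = 15, E = 14
FE1 = 15 × 16^2 + 14 × 16^1 + 1 × 16^0
= 15 × 256 + 14 × 16 + 1 × 1
= 3840 + 224 + 1
= 4065



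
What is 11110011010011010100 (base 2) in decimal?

Sum of powers of 2 for each 1-bit:
2^2 + 2^4 + 2^6 + 2^7 + 2^10 + 2^12 + 2^13 + 2^16 + 2^17 + 2^18 + 2^19
= 4 + 16 + 64 + 128 + 1024 + 4096 + 8192 + 65536 + 131072 + 262144 + 524288
= 996564



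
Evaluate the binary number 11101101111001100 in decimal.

Sum of powers of 2 for each 1-bit:
2^2 + 2^3 + 2^6 + 2^7 + 2^8 + 2^9 + 2^11 + 2^12 + 2^14 + 2^15 + 2^16
= 4 + 8 + 64 + 128 + 256 + 512 + 2048 + 4096 + 16384 + 32768 + 65536
= 121804



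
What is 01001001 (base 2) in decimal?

Sum of powers of 2 for each 1-bit:
2^0 + 2^3 + 2^6
= 1 + 8 + 64
= 73



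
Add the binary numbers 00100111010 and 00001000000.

Add column by column from the right: bit + bit + carry-in; write the sum mod 2, carry 1 when the sum is 2 or 3.
carry:  00000000000
        00100111010
+       00001000000
-------------------
       000101111010
(the carry out of the leftmost column, 0, becomes the leading bit)
Decimal check:
  00100111010 = 256 + 32 + 16 + 8 + 2 = 314
  00001000000 = 64
  314 + 64 = 378, and 000101111010 = 256 + 64 + 32 + 16 + 8 + 2 = 378 ✓



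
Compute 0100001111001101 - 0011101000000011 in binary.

Method 1 - Direct subtraction (column by column from the right: bit − bit − borrow-in; if negative, add 2 and borrow 1 from the next column):
borrow: 0111000000000100
        0100001111001101
-       0011101000000011
------------------------
        0000100111001010

Method 2 - Add two's complement:
Two's complement of 0011101000000011: invert → 1100010111111100, add 1 → 1100010111111101
  0100001111001101
+ 1100010111111101
------------------
 10000100111001010  (end carry out of the top bit = 1)
Discarding the end carry: 0000100111001010
Decimal check:
  0100001111001101 = 16384 + 512 + 256 + 128 + 64 + 8 + 4 + 1 = 17357
  0011101000000011 = 8192 + 4096 + 2048 + 512 + 2 + 1 = 14851
  17357 - 14851 = 2506, and 0000100111001010 = 2048 + 256 + 128 + 64 + 8 + 2 = 2506 ✓



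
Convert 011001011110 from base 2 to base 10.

Sum of powers of 2 for each 1-bit:
2^1 + 2^2 + 2^3 + 2^4 + 2^6 + 2^9 + 2^10
= 2 + 4 + 8 + 16 + 64 + 512 + 1024
= 1630



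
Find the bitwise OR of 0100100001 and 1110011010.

OR: 1 when either bit is 1
  0100100001
| 1110011010
------------
  1110111011
Decimal: 289 | 922 = 955



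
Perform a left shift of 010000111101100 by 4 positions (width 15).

Original: 010000111101100 (decimal 8684)
Shift left by 4 positions
Append 4 zeros on the right and drop the 4 high bits that overflow the 15-bit width
Result: 001111011000000 (decimal 7872)
Equivalent: 8684 << 4 = 8684 × 2^4 = 138944, truncated to 15 bits = 7872



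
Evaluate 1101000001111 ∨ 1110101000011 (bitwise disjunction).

OR: 1 when either bit is 1
  1101000001111
| 1110101000011
---------------
  1111101001111
Decimal: 6671 | 7491 = 8015



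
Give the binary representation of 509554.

Using repeated division by 2:
509554 ÷ 2 = 254777 remainder 0
254777 ÷ 2 = 127388 remainder 1
127388 ÷ 2 = 63694 remainder 0
63694 ÷ 2 = 31847 remainder 0
31847 ÷ 2 = 15923 remainder 1
15923 ÷ 2 = 7961 remainder 1
7961 ÷ 2 = 3980 remainder 1
3980 ÷ 2 = 1990 remainder 0
1990 ÷ 2 = 995 remainder 0
995 ÷ 2 = 497 remainder 1
497 ÷ 2 = 248 remainder 1
248 ÷ 2 = 124 remainder 0
124 ÷ 2 = 62 remainder 0
62 ÷ 2 = 31 remainder 0
31 ÷ 2 = 15 remainder 1
15 ÷ 2 = 7 remainder 1
7 ÷ 2 = 3 remainder 1
3 ÷ 2 = 1 remainder 1
1 ÷ 2 = 0 remainder 1
Reading remainders bottom to top: 1111100011001110010



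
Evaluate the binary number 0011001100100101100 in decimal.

Sum of powers of 2 for each 1-bit:
2^2 + 2^3 + 2^5 + 2^8 + 2^11 + 2^12 + 2^15 + 2^16
= 4 + 8 + 32 + 256 + 2048 + 4096 + 32768 + 65536
= 104748



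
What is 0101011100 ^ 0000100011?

XOR: 1 when bits differ
  0101011100
^ 0000100011
------------
  0101111111
Decimal: 348 ^ 35 = 383



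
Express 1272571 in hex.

Using repeated division by 16 (digits 10–15 are A–F):
1272571 ÷ 16 = 79535 remainder 11 (B)
79535 ÷ 16 = 4970 remainder 15 (F)
4970 ÷ 16 = 310 remainder 10 (A)
310 ÷ 16 = 19 remainder 6
19 ÷ 16 = 1 remainder 3
1 ÷ 16 = 0 remainder 1
Reading remainders bottom to top: 136AFB

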